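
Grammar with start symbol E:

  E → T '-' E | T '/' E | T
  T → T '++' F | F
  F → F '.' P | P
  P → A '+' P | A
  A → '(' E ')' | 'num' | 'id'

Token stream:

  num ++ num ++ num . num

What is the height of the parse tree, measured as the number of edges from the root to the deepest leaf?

7

[E [T [T [T [F [P [A num]]]] ++ [F [P [A num]]]] ++ [F [F [P [A num]]] . [P [A num]]]]]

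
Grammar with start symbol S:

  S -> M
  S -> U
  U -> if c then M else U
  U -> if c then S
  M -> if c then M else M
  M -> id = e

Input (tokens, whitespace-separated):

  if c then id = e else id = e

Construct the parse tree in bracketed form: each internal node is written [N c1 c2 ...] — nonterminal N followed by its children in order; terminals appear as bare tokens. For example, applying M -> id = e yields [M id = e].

[S [M if c then [M id = e] else [M id = e]]]

S
M
if c then M else M
if c then id = e else M
if c then id = e else id = e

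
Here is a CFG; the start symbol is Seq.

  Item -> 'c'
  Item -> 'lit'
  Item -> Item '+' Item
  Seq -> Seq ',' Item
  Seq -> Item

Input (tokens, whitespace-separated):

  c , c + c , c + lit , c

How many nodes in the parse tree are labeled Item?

8

[Seq [Seq [Seq [Seq [Item c]] , [Item [Item c] + [Item c]]] , [Item [Item c] + [Item lit]]] , [Item c]]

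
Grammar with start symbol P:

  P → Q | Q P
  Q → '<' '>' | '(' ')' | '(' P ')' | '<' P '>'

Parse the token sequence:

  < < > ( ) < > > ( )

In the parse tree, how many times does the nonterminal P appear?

[P [Q < [P [Q < >] [P [Q ( )] [P [Q < >]]]] >] [P [Q ( )]]]

5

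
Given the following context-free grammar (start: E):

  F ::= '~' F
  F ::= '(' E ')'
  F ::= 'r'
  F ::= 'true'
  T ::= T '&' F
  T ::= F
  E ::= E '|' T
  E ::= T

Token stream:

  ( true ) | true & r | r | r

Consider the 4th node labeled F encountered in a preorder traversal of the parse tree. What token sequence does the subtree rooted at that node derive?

[E [E [E [E [T [F ( [E [T [F true]]] )]]] | [T [T [F true]] & [F r]]] | [T [F r]]] | [T [F r]]]

r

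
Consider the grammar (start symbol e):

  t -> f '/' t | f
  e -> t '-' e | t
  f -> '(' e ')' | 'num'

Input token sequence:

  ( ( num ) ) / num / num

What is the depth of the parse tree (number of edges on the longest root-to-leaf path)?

9

[e [t [f ( [e [t [f ( [e [t [f num]]] )]]] )] / [t [f num] / [t [f num]]]]]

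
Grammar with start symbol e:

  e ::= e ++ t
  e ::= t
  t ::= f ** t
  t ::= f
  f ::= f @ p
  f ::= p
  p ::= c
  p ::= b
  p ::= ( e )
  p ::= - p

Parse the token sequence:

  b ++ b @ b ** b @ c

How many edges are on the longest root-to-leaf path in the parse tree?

[e [e [t [f [p b]]]] ++ [t [f [f [p b]] @ [p b]] ** [t [f [f [p b]] @ [p c]]]]]

6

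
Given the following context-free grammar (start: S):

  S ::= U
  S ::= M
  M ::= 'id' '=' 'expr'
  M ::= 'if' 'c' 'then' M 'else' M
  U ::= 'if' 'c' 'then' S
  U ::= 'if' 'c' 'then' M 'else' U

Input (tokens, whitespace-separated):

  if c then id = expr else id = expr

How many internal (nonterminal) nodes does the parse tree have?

[S [M if c then [M id = expr] else [M id = expr]]]

4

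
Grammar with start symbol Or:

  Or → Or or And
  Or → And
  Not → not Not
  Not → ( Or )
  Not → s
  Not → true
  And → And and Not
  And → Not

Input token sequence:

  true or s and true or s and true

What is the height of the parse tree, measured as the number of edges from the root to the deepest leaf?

[Or [Or [Or [And [Not true]]] or [And [And [Not s]] and [Not true]]] or [And [And [Not s]] and [Not true]]]

5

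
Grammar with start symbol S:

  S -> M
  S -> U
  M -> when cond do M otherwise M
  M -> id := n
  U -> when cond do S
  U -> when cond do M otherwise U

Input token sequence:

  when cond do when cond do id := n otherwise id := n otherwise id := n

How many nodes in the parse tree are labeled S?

1

[S [M when cond do [M when cond do [M id := n] otherwise [M id := n]] otherwise [M id := n]]]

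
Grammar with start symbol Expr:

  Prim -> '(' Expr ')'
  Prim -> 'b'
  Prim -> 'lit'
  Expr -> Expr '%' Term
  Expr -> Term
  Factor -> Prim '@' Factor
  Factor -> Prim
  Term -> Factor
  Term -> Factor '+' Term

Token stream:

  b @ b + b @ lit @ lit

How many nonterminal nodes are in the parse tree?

13

[Expr [Term [Factor [Prim b] @ [Factor [Prim b]]] + [Term [Factor [Prim b] @ [Factor [Prim lit] @ [Factor [Prim lit]]]]]]]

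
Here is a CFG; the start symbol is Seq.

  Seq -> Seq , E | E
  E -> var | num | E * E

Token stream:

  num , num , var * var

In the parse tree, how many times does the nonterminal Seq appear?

[Seq [Seq [Seq [E num]] , [E num]] , [E [E var] * [E var]]]

3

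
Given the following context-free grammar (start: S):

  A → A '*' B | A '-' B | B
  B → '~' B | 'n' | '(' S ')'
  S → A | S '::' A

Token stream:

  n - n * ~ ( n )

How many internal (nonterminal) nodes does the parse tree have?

11

[S [A [A [A [B n]] - [B n]] * [B ~ [B ( [S [A [B n]]] )]]]]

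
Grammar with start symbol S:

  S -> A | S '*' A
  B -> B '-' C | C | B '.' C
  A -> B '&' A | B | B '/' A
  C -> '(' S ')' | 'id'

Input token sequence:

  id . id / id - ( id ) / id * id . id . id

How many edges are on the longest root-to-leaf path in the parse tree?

[S [S [A [B [B [C id]] . [C id]] / [A [B [B [C id]] - [C ( [S [A [B [C id]]]] )]] / [A [B [C id]]]]]] * [A [B [B [B [C id]] . [C id]] . [C id]]]]

10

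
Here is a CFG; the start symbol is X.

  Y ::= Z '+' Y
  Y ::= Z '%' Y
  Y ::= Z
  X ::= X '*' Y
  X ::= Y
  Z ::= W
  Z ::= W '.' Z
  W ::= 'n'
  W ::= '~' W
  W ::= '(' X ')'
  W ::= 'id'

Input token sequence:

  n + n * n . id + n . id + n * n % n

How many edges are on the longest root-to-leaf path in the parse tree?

7

[X [X [X [Y [Z [W n]] + [Y [Z [W n]]]]] * [Y [Z [W n] . [Z [W id]]] + [Y [Z [W n] . [Z [W id]]] + [Y [Z [W n]]]]]] * [Y [Z [W n]] % [Y [Z [W n]]]]]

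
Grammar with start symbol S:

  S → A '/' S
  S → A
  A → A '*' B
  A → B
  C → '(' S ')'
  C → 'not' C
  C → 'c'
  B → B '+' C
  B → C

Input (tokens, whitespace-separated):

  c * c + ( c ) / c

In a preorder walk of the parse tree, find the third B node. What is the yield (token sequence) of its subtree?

[S [A [A [B [C c]]] * [B [B [C c]] + [C ( [S [A [B [C c]]]] )]]] / [S [A [B [C c]]]]]

c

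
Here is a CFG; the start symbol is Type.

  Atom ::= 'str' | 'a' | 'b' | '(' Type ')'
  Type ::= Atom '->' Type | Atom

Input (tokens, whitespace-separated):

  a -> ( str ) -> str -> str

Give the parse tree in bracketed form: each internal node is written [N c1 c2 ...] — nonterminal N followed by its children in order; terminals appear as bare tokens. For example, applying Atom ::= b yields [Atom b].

Type
Atom -> Type
a -> Type
a -> Atom -> Type
a -> ( Type ) -> Type
a -> ( Atom ) -> Type
a -> ( str ) -> Type
a -> ( str ) -> Atom -> Type
a -> ( str ) -> str -> Type
a -> ( str ) -> str -> Atom
a -> ( str ) -> str -> str

[Type [Atom a] -> [Type [Atom ( [Type [Atom str]] )] -> [Type [Atom str] -> [Type [Atom str]]]]]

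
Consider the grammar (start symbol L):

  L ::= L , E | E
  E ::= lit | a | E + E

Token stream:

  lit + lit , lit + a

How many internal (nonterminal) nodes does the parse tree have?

[L [L [E [E lit] + [E lit]]] , [E [E lit] + [E a]]]

8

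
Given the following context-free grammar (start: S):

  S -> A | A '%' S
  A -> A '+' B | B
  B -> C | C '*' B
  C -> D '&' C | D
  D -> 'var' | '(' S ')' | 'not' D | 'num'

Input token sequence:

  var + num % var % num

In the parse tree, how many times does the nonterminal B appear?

4

[S [A [A [B [C [D var]]]] + [B [C [D num]]]] % [S [A [B [C [D var]]]] % [S [A [B [C [D num]]]]]]]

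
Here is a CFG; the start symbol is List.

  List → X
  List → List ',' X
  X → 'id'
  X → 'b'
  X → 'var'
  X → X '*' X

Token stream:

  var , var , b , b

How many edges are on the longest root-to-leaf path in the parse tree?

[List [List [List [List [X var]] , [X var]] , [X b]] , [X b]]

5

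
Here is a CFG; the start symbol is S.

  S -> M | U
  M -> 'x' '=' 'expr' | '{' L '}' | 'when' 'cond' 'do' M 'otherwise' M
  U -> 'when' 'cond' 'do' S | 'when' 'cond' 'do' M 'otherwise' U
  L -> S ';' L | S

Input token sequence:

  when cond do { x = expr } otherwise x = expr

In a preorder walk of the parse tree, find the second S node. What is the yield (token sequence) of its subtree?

[S [M when cond do [M { [L [S [M x = expr]]] }] otherwise [M x = expr]]]

x = expr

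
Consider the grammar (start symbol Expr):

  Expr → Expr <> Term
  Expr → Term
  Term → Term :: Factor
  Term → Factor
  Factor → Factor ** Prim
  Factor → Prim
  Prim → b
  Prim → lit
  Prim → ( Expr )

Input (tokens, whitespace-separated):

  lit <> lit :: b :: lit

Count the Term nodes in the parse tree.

[Expr [Expr [Term [Factor [Prim lit]]]] <> [Term [Term [Term [Factor [Prim lit]]] :: [Factor [Prim b]]] :: [Factor [Prim lit]]]]

4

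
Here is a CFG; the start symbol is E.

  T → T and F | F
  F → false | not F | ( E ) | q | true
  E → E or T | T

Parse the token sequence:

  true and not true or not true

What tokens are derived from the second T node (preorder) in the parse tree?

true

[E [E [T [T [F true]] and [F not [F true]]]] or [T [F not [F true]]]]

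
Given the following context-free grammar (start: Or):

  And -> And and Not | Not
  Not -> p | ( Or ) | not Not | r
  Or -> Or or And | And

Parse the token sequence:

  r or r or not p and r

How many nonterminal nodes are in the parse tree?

12

[Or [Or [Or [And [Not r]]] or [And [Not r]]] or [And [And [Not not [Not p]]] and [Not r]]]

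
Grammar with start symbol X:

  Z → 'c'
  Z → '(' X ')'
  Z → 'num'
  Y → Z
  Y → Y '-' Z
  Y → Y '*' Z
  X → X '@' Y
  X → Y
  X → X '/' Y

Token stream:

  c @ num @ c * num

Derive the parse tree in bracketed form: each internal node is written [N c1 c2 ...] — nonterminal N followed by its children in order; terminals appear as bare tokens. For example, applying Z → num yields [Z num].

[X [X [X [Y [Z c]]] @ [Y [Z num]]] @ [Y [Y [Z c]] * [Z num]]]

X
X @ Y
X @ Y @ Y
Y @ Y @ Y
Z @ Y @ Y
c @ Y @ Y
c @ Z @ Y
c @ num @ Y
c @ num @ Y * Z
c @ num @ Z * Z
c @ num @ c * Z
c @ num @ c * num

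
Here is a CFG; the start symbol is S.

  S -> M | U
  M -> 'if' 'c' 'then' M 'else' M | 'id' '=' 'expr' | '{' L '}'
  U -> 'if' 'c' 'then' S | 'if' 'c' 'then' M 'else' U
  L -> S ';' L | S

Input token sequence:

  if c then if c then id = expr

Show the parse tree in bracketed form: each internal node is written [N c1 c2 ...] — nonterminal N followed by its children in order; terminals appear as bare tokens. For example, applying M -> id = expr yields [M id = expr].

[S [U if c then [S [U if c then [S [M id = expr]]]]]]

S
U
if c then S
if c then U
if c then if c then S
if c then if c then M
if c then if c then id = expr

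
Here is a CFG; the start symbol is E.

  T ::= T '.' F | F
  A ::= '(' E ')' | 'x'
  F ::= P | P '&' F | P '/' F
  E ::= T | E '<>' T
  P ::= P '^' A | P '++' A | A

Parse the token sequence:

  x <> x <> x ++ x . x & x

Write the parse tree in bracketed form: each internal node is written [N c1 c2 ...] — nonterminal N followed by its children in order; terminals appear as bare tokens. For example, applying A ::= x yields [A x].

[E [E [E [T [F [P [A x]]]]] <> [T [F [P [A x]]]]] <> [T [T [F [P [P [A x]] ++ [A x]]]] . [F [P [A x]] & [F [P [A x]]]]]]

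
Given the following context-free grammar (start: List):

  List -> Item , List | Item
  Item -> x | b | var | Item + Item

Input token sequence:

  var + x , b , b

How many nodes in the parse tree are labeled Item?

5

[List [Item [Item var] + [Item x]] , [List [Item b] , [List [Item b]]]]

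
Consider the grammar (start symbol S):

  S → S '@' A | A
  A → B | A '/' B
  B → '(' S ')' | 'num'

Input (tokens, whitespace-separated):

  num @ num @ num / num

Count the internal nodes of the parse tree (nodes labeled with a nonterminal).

11

[S [S [S [A [B num]]] @ [A [B num]]] @ [A [A [B num]] / [B num]]]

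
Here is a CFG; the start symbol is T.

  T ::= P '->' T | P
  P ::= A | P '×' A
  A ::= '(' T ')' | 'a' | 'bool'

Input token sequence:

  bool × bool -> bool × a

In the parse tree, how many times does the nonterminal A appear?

[T [P [P [A bool]] × [A bool]] -> [T [P [P [A bool]] × [A a]]]]

4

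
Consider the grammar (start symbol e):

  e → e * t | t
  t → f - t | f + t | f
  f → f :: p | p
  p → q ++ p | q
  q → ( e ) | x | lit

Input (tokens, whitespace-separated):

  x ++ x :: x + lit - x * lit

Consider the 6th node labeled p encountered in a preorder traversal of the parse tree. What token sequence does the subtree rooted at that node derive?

lit

[e [e [t [f [f [p [q x] ++ [p [q x]]]] :: [p [q x]]] + [t [f [p [q lit]]] - [t [f [p [q x]]]]]]] * [t [f [p [q lit]]]]]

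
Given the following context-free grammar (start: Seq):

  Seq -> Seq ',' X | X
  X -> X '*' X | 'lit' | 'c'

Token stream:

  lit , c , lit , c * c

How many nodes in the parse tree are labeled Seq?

[Seq [Seq [Seq [Seq [X lit]] , [X c]] , [X lit]] , [X [X c] * [X c]]]

4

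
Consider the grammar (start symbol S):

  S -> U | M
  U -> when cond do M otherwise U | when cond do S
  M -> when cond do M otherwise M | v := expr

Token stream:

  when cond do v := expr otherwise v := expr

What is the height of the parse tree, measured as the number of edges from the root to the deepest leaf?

3

[S [M when cond do [M v := expr] otherwise [M v := expr]]]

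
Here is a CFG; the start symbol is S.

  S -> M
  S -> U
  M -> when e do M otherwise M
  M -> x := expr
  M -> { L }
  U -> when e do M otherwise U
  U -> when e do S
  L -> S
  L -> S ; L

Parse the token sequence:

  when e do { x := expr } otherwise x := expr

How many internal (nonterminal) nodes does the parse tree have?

[S [M when e do [M { [L [S [M x := expr]]] }] otherwise [M x := expr]]]

7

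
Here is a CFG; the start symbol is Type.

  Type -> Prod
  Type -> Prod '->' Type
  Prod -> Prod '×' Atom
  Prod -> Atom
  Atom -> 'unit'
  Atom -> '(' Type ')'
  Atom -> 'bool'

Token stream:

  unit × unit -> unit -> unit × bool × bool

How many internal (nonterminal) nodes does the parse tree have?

15

[Type [Prod [Prod [Atom unit]] × [Atom unit]] -> [Type [Prod [Atom unit]] -> [Type [Prod [Prod [Prod [Atom unit]] × [Atom bool]] × [Atom bool]]]]]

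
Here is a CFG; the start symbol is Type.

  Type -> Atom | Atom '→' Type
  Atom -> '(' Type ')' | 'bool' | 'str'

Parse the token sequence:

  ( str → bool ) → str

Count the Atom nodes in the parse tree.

4

[Type [Atom ( [Type [Atom str] → [Type [Atom bool]]] )] → [Type [Atom str]]]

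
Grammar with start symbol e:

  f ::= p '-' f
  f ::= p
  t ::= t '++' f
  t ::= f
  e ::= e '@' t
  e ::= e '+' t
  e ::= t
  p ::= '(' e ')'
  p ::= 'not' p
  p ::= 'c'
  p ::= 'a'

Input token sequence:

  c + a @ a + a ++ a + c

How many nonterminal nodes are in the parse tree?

23

[e [e [e [e [e [t [f [p c]]]] + [t [f [p a]]]] @ [t [f [p a]]]] + [t [t [f [p a]]] ++ [f [p a]]]] + [t [f [p c]]]]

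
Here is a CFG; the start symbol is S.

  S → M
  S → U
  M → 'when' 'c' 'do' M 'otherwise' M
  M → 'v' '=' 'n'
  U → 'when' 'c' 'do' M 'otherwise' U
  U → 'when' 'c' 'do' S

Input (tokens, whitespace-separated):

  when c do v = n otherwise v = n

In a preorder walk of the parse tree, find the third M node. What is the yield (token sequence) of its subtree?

[S [M when c do [M v = n] otherwise [M v = n]]]

v = n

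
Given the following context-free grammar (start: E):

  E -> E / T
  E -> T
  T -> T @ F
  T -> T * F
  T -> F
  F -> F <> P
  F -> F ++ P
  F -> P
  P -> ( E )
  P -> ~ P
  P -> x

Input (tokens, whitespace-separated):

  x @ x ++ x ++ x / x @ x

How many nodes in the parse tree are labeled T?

[E [E [T [T [F [P x]]] @ [F [F [F [P x]] ++ [P x]] ++ [P x]]]] / [T [T [F [P x]]] @ [F [P x]]]]

4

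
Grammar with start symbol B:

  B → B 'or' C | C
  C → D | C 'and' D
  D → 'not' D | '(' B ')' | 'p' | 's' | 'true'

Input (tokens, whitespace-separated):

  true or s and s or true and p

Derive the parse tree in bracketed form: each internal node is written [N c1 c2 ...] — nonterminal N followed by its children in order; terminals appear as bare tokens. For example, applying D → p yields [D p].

B
B or C
B or C or C
C or C or C
D or C or C
true or C or C
true or C and D or C
true or D and D or C
true or s and D or C
true or s and s or C
true or s and s or C and D
true or s and s or D and D
true or s and s or true and D
true or s and s or true and p

[B [B [B [C [D true]]] or [C [C [D s]] and [D s]]] or [C [C [D true]] and [D p]]]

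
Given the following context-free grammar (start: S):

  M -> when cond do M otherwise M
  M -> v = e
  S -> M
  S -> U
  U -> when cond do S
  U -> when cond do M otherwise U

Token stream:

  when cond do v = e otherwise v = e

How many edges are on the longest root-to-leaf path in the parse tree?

[S [M when cond do [M v = e] otherwise [M v = e]]]

3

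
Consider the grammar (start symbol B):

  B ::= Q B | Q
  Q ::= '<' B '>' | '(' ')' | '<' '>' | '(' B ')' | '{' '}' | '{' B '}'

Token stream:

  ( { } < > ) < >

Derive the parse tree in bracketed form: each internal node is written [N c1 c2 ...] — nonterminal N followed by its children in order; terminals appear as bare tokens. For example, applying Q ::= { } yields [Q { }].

[B [Q ( [B [Q { }] [B [Q < >]]] )] [B [Q < >]]]

B
Q B
( B ) B
( Q B ) B
( { } B ) B
( { } Q ) B
( { } < > ) B
( { } < > ) Q
( { } < > ) < >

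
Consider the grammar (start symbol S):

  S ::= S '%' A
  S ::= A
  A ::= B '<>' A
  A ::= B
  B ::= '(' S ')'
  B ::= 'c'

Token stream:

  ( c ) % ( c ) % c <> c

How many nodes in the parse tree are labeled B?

[S [S [S [A [B ( [S [A [B c]]] )]]] % [A [B ( [S [A [B c]]] )]]] % [A [B c] <> [A [B c]]]]

6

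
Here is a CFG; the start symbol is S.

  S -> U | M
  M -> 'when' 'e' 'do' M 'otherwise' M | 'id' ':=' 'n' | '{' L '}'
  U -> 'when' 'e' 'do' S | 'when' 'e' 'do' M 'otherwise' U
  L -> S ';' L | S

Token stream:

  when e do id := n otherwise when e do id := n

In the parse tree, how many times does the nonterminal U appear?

[S [U when e do [M id := n] otherwise [U when e do [S [M id := n]]]]]

2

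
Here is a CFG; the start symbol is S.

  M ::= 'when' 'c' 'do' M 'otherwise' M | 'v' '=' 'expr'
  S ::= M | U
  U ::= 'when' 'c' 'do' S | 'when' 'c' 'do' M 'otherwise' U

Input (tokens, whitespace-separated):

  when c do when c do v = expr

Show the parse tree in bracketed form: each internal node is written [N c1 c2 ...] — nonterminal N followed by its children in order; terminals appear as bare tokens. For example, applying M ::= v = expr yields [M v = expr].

S
U
when c do S
when c do U
when c do when c do S
when c do when c do M
when c do when c do v = expr

[S [U when c do [S [U when c do [S [M v = expr]]]]]]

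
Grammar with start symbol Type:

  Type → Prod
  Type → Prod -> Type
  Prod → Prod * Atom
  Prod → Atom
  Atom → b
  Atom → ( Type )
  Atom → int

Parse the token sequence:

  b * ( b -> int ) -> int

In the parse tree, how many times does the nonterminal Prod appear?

[Type [Prod [Prod [Atom b]] * [Atom ( [Type [Prod [Atom b]] -> [Type [Prod [Atom int]]]] )]] -> [Type [Prod [Atom int]]]]

5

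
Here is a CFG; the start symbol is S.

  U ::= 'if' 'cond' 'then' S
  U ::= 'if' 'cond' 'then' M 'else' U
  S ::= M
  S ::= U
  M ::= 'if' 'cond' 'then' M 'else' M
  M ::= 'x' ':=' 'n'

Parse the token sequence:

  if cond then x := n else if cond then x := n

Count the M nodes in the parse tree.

2

[S [U if cond then [M x := n] else [U if cond then [S [M x := n]]]]]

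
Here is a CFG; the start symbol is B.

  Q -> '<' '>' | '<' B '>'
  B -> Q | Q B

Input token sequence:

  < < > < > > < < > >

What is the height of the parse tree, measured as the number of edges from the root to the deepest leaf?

5

[B [Q < [B [Q < >] [B [Q < >]]] >] [B [Q < [B [Q < >]] >]]]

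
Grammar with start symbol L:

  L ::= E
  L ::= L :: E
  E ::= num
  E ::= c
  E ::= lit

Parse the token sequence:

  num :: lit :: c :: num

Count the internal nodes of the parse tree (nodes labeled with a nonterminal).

[L [L [L [L [E num]] :: [E lit]] :: [E c]] :: [E num]]

8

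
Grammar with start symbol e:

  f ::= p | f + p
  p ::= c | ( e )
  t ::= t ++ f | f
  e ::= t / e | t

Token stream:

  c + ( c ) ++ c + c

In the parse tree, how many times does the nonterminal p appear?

[e [t [t [f [f [p c]] + [p ( [e [t [f [p c]]]] )]]] ++ [f [f [p c]] + [p c]]]]

5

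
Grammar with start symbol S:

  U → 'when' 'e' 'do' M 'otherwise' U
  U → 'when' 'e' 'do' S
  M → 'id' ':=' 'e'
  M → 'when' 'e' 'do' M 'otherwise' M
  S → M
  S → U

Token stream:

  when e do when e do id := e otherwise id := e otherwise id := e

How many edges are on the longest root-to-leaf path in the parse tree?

[S [M when e do [M when e do [M id := e] otherwise [M id := e]] otherwise [M id := e]]]

4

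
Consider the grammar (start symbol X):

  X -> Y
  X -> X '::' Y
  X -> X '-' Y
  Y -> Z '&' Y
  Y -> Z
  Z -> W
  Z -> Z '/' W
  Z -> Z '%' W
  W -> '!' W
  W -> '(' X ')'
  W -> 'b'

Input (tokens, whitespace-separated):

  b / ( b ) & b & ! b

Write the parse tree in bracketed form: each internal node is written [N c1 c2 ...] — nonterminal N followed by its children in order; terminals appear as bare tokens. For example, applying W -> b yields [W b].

[X [Y [Z [Z [W b]] / [W ( [X [Y [Z [W b]]]] )]] & [Y [Z [W b]] & [Y [Z [W ! [W b]]]]]]]

X
Y
Z & Y
Z / W & Y
W / W & Y
b / W & Y
b / ( X ) & Y
b / ( Y ) & Y
b / ( Z ) & Y
b / ( W ) & Y
b / ( b ) & Y
b / ( b ) & Z & Y
b / ( b ) & W & Y
b / ( b ) & b & Y
b / ( b ) & b & Z
b / ( b ) & b & W
b / ( b ) & b & ! W
b / ( b ) & b & ! b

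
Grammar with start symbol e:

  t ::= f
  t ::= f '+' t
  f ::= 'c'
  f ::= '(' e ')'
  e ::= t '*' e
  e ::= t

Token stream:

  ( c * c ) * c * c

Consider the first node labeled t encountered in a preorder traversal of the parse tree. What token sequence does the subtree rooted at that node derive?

[e [t [f ( [e [t [f c]] * [e [t [f c]]]] )]] * [e [t [f c]] * [e [t [f c]]]]]

( c * c )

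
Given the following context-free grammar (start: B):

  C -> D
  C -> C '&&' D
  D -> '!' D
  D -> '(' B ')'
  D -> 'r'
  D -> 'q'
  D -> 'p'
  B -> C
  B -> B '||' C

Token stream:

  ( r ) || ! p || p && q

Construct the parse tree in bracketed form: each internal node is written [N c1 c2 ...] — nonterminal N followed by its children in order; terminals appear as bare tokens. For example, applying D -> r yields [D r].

[B [B [B [C [D ( [B [C [D r]]] )]]] || [C [D ! [D p]]]] || [C [C [D p]] && [D q]]]

B
B || C
B || C || C
C || C || C
D || C || C
( B ) || C || C
( C ) || C || C
( D ) || C || C
( r ) || C || C
( r ) || D || C
( r ) || ! D || C
( r ) || ! p || C
( r ) || ! p || C && D
( r ) || ! p || D && D
( r ) || ! p || p && D
( r ) || ! p || p && q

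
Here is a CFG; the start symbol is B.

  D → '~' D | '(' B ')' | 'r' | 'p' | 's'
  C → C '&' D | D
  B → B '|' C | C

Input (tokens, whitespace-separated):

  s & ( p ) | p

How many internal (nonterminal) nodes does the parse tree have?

[B [B [C [C [D s]] & [D ( [B [C [D p]]] )]]] | [C [D p]]]

11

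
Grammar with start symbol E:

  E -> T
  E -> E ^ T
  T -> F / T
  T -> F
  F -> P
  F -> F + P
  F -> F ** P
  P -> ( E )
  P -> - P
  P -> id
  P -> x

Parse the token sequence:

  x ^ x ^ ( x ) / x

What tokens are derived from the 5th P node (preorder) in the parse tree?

x

[E [E [E [T [F [P x]]]] ^ [T [F [P x]]]] ^ [T [F [P ( [E [T [F [P x]]]] )]] / [T [F [P x]]]]]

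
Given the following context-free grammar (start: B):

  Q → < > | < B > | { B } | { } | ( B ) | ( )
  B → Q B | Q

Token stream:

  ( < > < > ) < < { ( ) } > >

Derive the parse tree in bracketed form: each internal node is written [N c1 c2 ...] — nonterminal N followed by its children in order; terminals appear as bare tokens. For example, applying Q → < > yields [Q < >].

B
Q B
( B ) B
( Q B ) B
( < > B ) B
( < > Q ) B
( < > < > ) B
( < > < > ) Q
( < > < > ) < B >
( < > < > ) < Q >
( < > < > ) < < B > >
( < > < > ) < < Q > >
( < > < > ) < < { B } > >
( < > < > ) < < { Q } > >
( < > < > ) < < { ( ) } > >

[B [Q ( [B [Q < >] [B [Q < >]]] )] [B [Q < [B [Q < [B [Q { [B [Q ( )]] }]] >]] >]]]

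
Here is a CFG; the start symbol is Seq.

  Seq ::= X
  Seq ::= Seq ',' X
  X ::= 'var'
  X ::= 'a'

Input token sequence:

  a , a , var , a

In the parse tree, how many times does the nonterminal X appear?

[Seq [Seq [Seq [Seq [X a]] , [X a]] , [X var]] , [X a]]

4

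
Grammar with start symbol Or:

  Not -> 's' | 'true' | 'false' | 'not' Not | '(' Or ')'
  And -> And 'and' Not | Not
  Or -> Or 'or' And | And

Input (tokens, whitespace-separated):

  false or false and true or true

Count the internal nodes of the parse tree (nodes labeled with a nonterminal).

11

[Or [Or [Or [And [Not false]]] or [And [And [Not false]] and [Not true]]] or [And [Not true]]]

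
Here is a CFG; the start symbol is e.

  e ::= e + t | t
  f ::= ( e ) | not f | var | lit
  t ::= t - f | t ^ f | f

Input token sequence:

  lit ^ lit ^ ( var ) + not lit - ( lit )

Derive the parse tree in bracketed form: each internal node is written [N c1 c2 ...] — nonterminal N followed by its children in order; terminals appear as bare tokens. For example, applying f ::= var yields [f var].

e
e + t
t + t
t ^ f + t
t ^ f ^ f + t
f ^ f ^ f + t
lit ^ f ^ f + t
lit ^ lit ^ f + t
lit ^ lit ^ ( e ) + t
lit ^ lit ^ ( t ) + t
lit ^ lit ^ ( f ) + t
lit ^ lit ^ ( var ) + t
lit ^ lit ^ ( var ) + t - f
lit ^ lit ^ ( var ) + f - f
lit ^ lit ^ ( var ) + not f - f
lit ^ lit ^ ( var ) + not lit - f
lit ^ lit ^ ( var ) + not lit - ( e )
lit ^ lit ^ ( var ) + not lit - ( t )
lit ^ lit ^ ( var ) + not lit - ( f )
lit ^ lit ^ ( var ) + not lit - ( lit )

[e [e [t [t [t [f lit]] ^ [f lit]] ^ [f ( [e [t [f var]]] )]]] + [t [t [f not [f lit]]] - [f ( [e [t [f lit]]] )]]]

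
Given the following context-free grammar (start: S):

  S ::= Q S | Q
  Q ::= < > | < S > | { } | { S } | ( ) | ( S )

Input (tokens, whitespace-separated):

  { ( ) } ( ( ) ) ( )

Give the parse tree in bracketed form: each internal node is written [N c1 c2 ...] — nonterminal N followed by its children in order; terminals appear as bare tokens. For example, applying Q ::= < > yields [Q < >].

[S [Q { [S [Q ( )]] }] [S [Q ( [S [Q ( )]] )] [S [Q ( )]]]]

S
Q S
{ S } S
{ Q } S
{ ( ) } S
{ ( ) } Q S
{ ( ) } ( S ) S
{ ( ) } ( Q ) S
{ ( ) } ( ( ) ) S
{ ( ) } ( ( ) ) Q
{ ( ) } ( ( ) ) ( )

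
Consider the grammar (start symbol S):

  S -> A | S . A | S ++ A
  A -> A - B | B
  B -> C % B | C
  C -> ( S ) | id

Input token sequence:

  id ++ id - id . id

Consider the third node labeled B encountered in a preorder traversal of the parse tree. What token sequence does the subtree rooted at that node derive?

id

[S [S [S [A [B [C id]]]] ++ [A [A [B [C id]]] - [B [C id]]]] . [A [B [C id]]]]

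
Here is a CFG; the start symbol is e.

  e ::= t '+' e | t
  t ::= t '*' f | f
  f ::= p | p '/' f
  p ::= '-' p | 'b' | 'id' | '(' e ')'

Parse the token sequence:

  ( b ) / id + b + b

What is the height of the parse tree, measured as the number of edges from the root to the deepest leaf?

[e [t [f [p ( [e [t [f [p b]]]] )] / [f [p id]]]] + [e [t [f [p b]]] + [e [t [f [p b]]]]]]

8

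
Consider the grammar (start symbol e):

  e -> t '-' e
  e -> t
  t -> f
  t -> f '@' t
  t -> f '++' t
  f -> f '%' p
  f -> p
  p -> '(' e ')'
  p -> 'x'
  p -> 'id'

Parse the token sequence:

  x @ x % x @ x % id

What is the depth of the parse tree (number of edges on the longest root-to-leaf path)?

7

[e [t [f [p x]] @ [t [f [f [p x]] % [p x]] @ [t [f [f [p x]] % [p id]]]]]]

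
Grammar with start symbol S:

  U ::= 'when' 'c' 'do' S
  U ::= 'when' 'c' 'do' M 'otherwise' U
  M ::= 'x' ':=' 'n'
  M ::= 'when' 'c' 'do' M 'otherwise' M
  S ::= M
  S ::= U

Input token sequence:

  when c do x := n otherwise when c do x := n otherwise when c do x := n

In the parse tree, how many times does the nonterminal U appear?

3

[S [U when c do [M x := n] otherwise [U when c do [M x := n] otherwise [U when c do [S [M x := n]]]]]]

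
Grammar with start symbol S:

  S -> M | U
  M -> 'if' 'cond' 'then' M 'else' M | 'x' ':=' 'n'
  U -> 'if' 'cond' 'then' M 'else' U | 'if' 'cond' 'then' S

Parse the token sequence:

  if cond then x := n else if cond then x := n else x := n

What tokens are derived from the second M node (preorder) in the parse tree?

[S [M if cond then [M x := n] else [M if cond then [M x := n] else [M x := n]]]]

x := n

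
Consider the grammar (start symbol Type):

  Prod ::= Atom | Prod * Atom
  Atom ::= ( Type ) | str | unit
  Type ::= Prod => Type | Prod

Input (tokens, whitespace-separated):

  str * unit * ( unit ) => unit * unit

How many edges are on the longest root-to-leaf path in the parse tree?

[Type [Prod [Prod [Prod [Atom str]] * [Atom unit]] * [Atom ( [Type [Prod [Atom unit]]] )]] => [Type [Prod [Prod [Atom unit]] * [Atom unit]]]]

6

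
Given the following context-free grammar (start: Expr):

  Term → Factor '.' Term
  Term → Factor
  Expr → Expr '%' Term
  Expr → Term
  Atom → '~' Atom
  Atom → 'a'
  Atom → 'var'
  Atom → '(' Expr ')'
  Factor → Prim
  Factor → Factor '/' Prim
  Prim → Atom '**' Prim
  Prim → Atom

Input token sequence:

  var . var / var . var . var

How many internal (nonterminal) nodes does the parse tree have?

20

[Expr [Term [Factor [Prim [Atom var]]] . [Term [Factor [Factor [Prim [Atom var]]] / [Prim [Atom var]]] . [Term [Factor [Prim [Atom var]]] . [Term [Factor [Prim [Atom var]]]]]]]]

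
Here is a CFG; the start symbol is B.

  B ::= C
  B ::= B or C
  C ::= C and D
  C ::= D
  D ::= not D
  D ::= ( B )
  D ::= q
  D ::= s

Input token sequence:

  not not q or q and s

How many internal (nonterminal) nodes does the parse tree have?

[B [B [C [D not [D not [D q]]]]] or [C [C [D q]] and [D s]]]

10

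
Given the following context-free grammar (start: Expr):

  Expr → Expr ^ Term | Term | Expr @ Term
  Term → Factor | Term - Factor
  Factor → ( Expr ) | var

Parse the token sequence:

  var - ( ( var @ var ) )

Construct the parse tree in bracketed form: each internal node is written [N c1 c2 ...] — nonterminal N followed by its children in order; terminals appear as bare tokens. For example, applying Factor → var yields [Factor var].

[Expr [Term [Term [Factor var]] - [Factor ( [Expr [Term [Factor ( [Expr [Expr [Term [Factor var]]] @ [Term [Factor var]]] )]]] )]]]

Expr
Term
Term - Factor
Factor - Factor
var - Factor
var - ( Expr )
var - ( Term )
var - ( Factor )
var - ( ( Expr ) )
var - ( ( Expr @ Term ) )
var - ( ( Term @ Term ) )
var - ( ( Factor @ Term ) )
var - ( ( var @ Term ) )
var - ( ( var @ Factor ) )
var - ( ( var @ var ) )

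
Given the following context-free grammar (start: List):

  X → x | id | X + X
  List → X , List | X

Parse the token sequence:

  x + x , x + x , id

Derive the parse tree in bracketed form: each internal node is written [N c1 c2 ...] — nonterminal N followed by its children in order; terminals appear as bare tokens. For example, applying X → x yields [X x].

[List [X [X x] + [X x]] , [List [X [X x] + [X x]] , [List [X id]]]]

List
X , List
X + X , List
x + X , List
x + x , List
x + x , X , List
x + x , X + X , List
x + x , x + X , List
x + x , x + x , List
x + x , x + x , X
x + x , x + x , id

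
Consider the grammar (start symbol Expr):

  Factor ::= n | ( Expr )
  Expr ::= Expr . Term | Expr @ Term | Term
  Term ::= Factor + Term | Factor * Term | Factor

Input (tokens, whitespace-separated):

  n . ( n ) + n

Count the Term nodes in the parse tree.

4

[Expr [Expr [Term [Factor n]]] . [Term [Factor ( [Expr [Term [Factor n]]] )] + [Term [Factor n]]]]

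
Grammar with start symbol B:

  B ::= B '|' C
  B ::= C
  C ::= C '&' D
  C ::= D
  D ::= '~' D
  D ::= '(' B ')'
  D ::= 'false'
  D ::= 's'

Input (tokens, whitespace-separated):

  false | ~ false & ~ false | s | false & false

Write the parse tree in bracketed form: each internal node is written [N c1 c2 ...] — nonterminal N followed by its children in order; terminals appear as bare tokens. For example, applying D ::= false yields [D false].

[B [B [B [B [C [D false]]] | [C [C [D ~ [D false]]] & [D ~ [D false]]]] | [C [D s]]] | [C [C [D false]] & [D false]]]

B
B | C
B | C | C
B | C | C | C
C | C | C | C
D | C | C | C
false | C | C | C
false | C & D | C | C
false | D & D | C | C
false | ~ D & D | C | C
false | ~ false & D | C | C
false | ~ false & ~ D | C | C
false | ~ false & ~ false | C | C
false | ~ false & ~ false | D | C
false | ~ false & ~ false | s | C
false | ~ false & ~ false | s | C & D
false | ~ false & ~ false | s | D & D
false | ~ false & ~ false | s | false & D
false | ~ false & ~ false | s | false & false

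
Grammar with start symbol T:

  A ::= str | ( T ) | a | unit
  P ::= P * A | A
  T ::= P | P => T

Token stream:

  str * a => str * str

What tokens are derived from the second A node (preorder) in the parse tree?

[T [P [P [A str]] * [A a]] => [T [P [P [A str]] * [A str]]]]

a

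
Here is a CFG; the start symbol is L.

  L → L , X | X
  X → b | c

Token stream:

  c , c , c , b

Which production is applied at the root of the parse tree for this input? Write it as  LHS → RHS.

L → L , X

[L [L [L [L [X c]] , [X c]] , [X c]] , [X b]]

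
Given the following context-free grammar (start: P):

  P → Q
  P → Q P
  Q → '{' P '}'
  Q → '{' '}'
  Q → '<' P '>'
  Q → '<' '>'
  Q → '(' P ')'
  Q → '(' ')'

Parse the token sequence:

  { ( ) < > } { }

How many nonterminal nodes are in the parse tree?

[P [Q { [P [Q ( )] [P [Q < >]]] }] [P [Q { }]]]

8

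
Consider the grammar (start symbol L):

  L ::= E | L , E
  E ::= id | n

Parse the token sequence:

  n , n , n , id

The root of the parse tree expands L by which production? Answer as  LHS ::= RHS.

L ::= L , E

[L [L [L [L [E n]] , [E n]] , [E n]] , [E id]]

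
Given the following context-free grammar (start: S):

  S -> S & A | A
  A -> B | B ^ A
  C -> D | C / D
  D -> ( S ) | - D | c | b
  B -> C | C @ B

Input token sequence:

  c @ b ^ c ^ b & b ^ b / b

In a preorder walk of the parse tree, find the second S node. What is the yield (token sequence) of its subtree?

c @ b ^ c ^ b

[S [S [A [B [C [D c]] @ [B [C [D b]]]] ^ [A [B [C [D c]]] ^ [A [B [C [D b]]]]]]] & [A [B [C [D b]]] ^ [A [B [C [C [D b]] / [D b]]]]]]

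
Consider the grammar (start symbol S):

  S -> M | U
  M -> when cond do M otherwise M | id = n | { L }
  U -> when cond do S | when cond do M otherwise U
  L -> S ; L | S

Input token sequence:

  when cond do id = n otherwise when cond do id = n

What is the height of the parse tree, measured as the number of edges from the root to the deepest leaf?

[S [U when cond do [M id = n] otherwise [U when cond do [S [M id = n]]]]]

5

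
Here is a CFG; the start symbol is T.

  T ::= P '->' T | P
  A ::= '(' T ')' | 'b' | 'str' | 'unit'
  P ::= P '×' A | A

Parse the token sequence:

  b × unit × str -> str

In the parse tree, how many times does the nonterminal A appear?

[T [P [P [P [A b]] × [A unit]] × [A str]] -> [T [P [A str]]]]

4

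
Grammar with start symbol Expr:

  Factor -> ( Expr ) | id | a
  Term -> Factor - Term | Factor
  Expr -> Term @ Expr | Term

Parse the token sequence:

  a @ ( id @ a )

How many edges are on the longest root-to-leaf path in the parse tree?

8

[Expr [Term [Factor a]] @ [Expr [Term [Factor ( [Expr [Term [Factor id]] @ [Expr [Term [Factor a]]]] )]]]]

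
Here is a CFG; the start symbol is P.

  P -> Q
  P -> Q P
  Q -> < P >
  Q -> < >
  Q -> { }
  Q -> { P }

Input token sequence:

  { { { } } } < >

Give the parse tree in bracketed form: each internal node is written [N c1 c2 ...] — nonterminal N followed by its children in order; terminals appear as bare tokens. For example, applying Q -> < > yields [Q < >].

[P [Q { [P [Q { [P [Q { }]] }]] }] [P [Q < >]]]

P
Q P
{ P } P
{ Q } P
{ { P } } P
{ { Q } } P
{ { { } } } P
{ { { } } } Q
{ { { } } } < >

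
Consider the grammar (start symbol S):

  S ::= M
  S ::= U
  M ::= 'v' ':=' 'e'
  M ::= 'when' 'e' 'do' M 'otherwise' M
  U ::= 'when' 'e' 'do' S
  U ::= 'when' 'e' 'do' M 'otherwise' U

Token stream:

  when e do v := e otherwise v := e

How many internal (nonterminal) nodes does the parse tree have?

4

[S [M when e do [M v := e] otherwise [M v := e]]]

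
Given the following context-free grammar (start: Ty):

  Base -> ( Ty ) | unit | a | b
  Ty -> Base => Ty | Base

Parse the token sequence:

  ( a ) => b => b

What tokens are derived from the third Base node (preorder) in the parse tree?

b

[Ty [Base ( [Ty [Base a]] )] => [Ty [Base b] => [Ty [Base b]]]]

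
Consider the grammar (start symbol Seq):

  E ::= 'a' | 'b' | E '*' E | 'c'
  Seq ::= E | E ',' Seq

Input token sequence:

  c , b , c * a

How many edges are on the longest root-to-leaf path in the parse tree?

[Seq [E c] , [Seq [E b] , [Seq [E [E c] * [E a]]]]]

5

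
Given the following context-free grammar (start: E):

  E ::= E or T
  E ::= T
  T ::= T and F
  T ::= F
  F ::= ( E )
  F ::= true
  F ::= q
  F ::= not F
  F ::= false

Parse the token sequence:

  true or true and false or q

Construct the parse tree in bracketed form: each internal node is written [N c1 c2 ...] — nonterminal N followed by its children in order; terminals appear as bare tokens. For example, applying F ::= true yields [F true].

[E [E [E [T [F true]]] or [T [T [F true]] and [F false]]] or [T [F q]]]

E
E or T
E or T or T
T or T or T
F or T or T
true or T or T
true or T and F or T
true or F and F or T
true or true and F or T
true or true and false or T
true or true and false or F
true or true and false or q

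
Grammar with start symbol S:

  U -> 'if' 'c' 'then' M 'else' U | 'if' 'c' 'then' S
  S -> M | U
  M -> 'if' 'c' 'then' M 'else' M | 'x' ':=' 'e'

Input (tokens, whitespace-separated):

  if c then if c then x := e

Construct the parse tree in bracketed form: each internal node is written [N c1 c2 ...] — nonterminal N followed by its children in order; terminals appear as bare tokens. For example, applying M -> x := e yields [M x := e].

S
U
if c then S
if c then U
if c then if c then S
if c then if c then M
if c then if c then x := e

[S [U if c then [S [U if c then [S [M x := e]]]]]]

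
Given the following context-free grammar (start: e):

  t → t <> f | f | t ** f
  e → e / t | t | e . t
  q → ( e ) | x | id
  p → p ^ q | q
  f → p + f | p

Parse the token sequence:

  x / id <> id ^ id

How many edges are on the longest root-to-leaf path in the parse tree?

[e [e [t [f [p [q x]]]]] / [t [t [f [p [q id]]]] <> [f [p [p [q id]] ^ [q id]]]]]

6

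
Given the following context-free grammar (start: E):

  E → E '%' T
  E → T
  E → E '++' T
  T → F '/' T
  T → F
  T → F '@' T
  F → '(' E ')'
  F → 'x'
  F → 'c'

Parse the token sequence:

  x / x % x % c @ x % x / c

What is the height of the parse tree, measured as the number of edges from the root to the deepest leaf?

7

[E [E [E [E [T [F x] / [T [F x]]]] % [T [F x]]] % [T [F c] @ [T [F x]]]] % [T [F x] / [T [F c]]]]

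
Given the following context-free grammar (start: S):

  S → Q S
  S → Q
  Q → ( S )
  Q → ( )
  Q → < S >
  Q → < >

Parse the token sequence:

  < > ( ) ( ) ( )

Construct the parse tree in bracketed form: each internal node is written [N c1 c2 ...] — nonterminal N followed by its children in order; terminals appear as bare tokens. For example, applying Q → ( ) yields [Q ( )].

[S [Q < >] [S [Q ( )] [S [Q ( )] [S [Q ( )]]]]]

S
Q S
< > S
< > Q S
< > ( ) S
< > ( ) Q S
< > ( ) ( ) S
< > ( ) ( ) Q
< > ( ) ( ) ( )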